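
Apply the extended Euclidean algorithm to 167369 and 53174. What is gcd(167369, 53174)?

Repeated division:
167369 = 3·53174 + 7847
53174 = 6·7847 + 6092
7847 = 1·6092 + 1755
6092 = 3·1755 + 827
1755 = 2·827 + 101
827 = 8·101 + 19
101 = 5·19 + 6
19 = 3·6 + 1
6 = 6·1 + 0
gcd(167369, 53174) = 1.
Working backward:
1 = 19 − 3·6
1 = −3·101 + 16·19
1 = 16·827 − 131·101
1 = −131·1755 + 278·827
1 = 278·6092 − 965·1755
1 = −965·7847 + 1243·6092
1 = 1243·53174 − 8423·7847
1 = −8423·167369 + 26512·53174
So 1 = (-8423)·167369 + (26512)·53174.

1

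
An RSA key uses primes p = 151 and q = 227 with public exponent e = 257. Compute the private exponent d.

9893

φ(n) = (p−1)(q−1) = 150·226 = 33900.
Need d with 257·d ≡ 1 (mod 33900). Apply the extended Euclidean algorithm:
33900 = 131×257 + 233
257 = 1×233 + 24
233 = 9×24 + 17
24 = 1×17 + 7
17 = 2×7 + 3
7 = 2×3 + 1
3 = 3×1 + 0
Back-substitute:
1 = 7 − 2·3
1 = −2·17 + 5·7
1 = 5·24 − 7·17
1 = −7·233 + 68·24
1 = 68·257 − 75·233
1 = −75·33900 + 9893·257
So 257·9893 ≡ 1 (mod 33900), hence d = 9893.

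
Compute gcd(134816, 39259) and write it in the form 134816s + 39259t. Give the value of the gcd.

Repeated division:
134816 = 3·39259 + 17039
39259 = 2·17039 + 5181
17039 = 3·5181 + 1496
5181 = 3·1496 + 693
1496 = 2·693 + 110
693 = 6·110 + 33
110 = 3·33 + 11
33 = 3·11 + 0
gcd(134816, 39259) = 11.
Express as a combination:
11 = 110 − 3·33
11 = −3·693 + 19·110
11 = 19·1496 − 41·693
11 = −41·5181 + 142·1496
11 = 142·17039 − 467·5181
11 = −467·39259 + 1076·17039
11 = 1076·134816 − 3695·39259
So 11 = (1076)·134816 + (-3695)·39259.

11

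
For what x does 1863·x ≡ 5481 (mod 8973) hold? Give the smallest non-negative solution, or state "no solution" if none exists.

First find gcd(1863, 8973):
8973 = 4*1863 + 1521
1863 = 1*1521 + 342
1521 = 4*342 + 153
342 = 2*153 + 36
153 = 4*36 + 9
36 = 4*9 + 0
gcd = 9 and 9 | 5481, so solutions exist. Divide through by 9: 207x ≡ 609 (mod 997).
Now find 207⁻¹ mod 997:
997 = 4·207 + 169
207 = 1·169 + 38
169 = 4·38 + 17
38 = 2·17 + 4
17 = 4·4 + 1
4 = 4·1 + 0
Back-substitute:
1 = 17 − 4·4
1 = −4·38 + 9·17
1 = 9·169 − 40·38
1 = −40·207 + 49·169
1 = 49·997 − 236·207
So 207·(-236) ≡ 1 (mod 997), i.e. 207⁻¹ ≡ 761.
Then x ≡ 761·609 ≡ 841 (mod 997); the smallest non-negative solution is x = 841.

841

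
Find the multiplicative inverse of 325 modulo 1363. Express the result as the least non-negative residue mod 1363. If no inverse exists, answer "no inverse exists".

Run Euclid on (1363, 325):
1363 = 4·325 + 63
325 = 5·63 + 10
63 = 6·10 + 3
10 = 3·3 + 1
3 = 3·1 + 0
The gcd is 1. Working backward:
1 = 10 − 3·3
1 = −3·63 + 19·10
1 = 19·325 − 98·63
1 = −98·1363 + 411·325
So 325·411 ≡ 1 (mod 1363).

411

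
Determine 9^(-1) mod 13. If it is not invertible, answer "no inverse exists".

3

Run Euclid on (13, 9):
13 = 1·9 + 4
9 = 2·4 + 1
4 = 4·1 + 0
The gcd is 1. Working backward:
1 = 9 − 2·4
1 = −2·13 + 3·9
So 9·3 ≡ 1 (mod 13).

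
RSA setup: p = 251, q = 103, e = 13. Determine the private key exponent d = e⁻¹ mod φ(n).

φ(n) = (p−1)(q−1) = 250·102 = 25500.
Need d with 13·d ≡ 1 (mod 25500). Apply the extended Euclidean algorithm:
25500 = 1961·13 + 7
13 = 1·7 + 6
7 = 1·6 + 1
6 = 6·1 + 0
Back-substitute:
1 = 7 − 6
1 = −13 + 2·7
1 = 2·25500 − 3923·13
So 13·(-3923) ≡ 1 (mod 25500), hence d ≡ -3923 ≡ 21577 (mod 25500).

21577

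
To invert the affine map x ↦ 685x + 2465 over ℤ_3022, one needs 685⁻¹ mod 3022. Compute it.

75

Apply the Euclidean algorithm to 3022 and 685:
3022 = 4·685 + 282
685 = 2·282 + 121
282 = 2·121 + 40
121 = 3·40 + 1
40 = 40·1 + 0
Since gcd(685, 3022) = 1, back-substitute to write 1 as a combination:
1 = 121 − 3·40
1 = −3·282 + 7·121
1 = 7·685 − 17·282
1 = −17·3022 + 75·685
So 685·75 ≡ 1 (mod 3022).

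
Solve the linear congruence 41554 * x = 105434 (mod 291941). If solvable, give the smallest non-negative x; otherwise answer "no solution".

First find gcd(41554, 291941):
291941 = 7×41554 + 1063
41554 = 39×1063 + 97
1063 = 10×97 + 93
97 = 1×93 + 4
93 = 23×4 + 1
4 = 4×1 + 0
gcd = 1, so a unique solution mod 291941 exists.
Back-substitute for the Bézout coefficients:
1 = 93 − 23·4
1 = −23·97 + 24·93
1 = 24·1063 − 263·97
1 = −263·41554 + 10281·1063
1 = 10281·291941 − 72230·41554
So 41554·(-72230) ≡ 1 (mod 291941), giving 41554⁻¹ ≡ 219711.
x ≡ 41554⁻¹·105434 ≡ 219711·105434 ≡ 75106 (mod 291941).

75106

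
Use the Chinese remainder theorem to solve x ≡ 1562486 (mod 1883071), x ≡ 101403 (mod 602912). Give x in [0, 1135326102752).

620953640091

Write x = 1562486 + 1883071·k. Then 1883071·k ≡ 101403 − 1562486 ≡ 347653 (mod 602912).
Need 1883071⁻¹ mod 602912. Extended Euclid on (602912, 74335):
602912 = 8×74335 + 8232
74335 = 9×8232 + 247
8232 = 33×247 + 81
247 = 3×81 + 4
81 = 20×4 + 1
4 = 4×1 + 0
Back-substitute:
1 = 81 − 20·4
1 = −20·247 + 61·81
1 = 61·8232 − 2033·247
1 = −2033·74335 + 18358·8232
1 = 18358·602912 − 148897·74335
1883071⁻¹ ≡ 454015 (mod 602912), so k ≡ 454015·347653 ≡ 329755 (mod 602912).
x = 1562486 + 1883071·329755 = 620953640091.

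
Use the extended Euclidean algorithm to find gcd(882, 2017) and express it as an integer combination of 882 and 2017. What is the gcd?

1

Euclidean algorithm:
2017 = 2*882 + 253
882 = 3*253 + 123
253 = 2*123 + 7
123 = 17*7 + 4
7 = 1*4 + 3
4 = 1*3 + 1
3 = 3*1 + 0
gcd(882, 2017) = 1.
Back-substituting:
1 = 4 − 3
1 = −7 + 2·4
1 = 2·123 − 35·7
1 = −35·253 + 72·123
1 = 72·882 − 251·253
1 = −251·2017 + 574·882
So 1 = (-251)·2017 + (574)·882.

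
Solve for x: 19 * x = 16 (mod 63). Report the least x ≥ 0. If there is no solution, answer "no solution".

First find gcd(19, 63):
63 = 3*19 + 6
19 = 3*6 + 1
6 = 6*1 + 0
gcd = 1, so a unique solution mod 63 exists.
Back-substitute for the Bézout coefficients:
1 = 19 − 3·6
1 = −3·63 + 10·19
So 19·(10) ≡ 1 (mod 63), giving 19⁻¹ ≡ 10.
x ≡ 19⁻¹·16 ≡ 10·16 ≡ 34 (mod 63).

34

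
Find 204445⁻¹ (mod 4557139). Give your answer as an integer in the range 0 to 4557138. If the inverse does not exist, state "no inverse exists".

4238633

Run Euclid on (4557139, 204445):
4557139 = 22*204445 + 59349
204445 = 3*59349 + 26398
59349 = 2*26398 + 6553
26398 = 4*6553 + 186
6553 = 35*186 + 43
186 = 4*43 + 14
43 = 3*14 + 1
14 = 14*1 + 0
gcd = 1, so the inverse exists. Back-substitute:
1 = 43 − 3·14
1 = −3·186 + 13·43
1 = 13·6553 − 458·186
1 = −458·26398 + 1845·6553
1 = 1845·59349 − 4148·26398
1 = −4148·204445 + 14289·59349
1 = 14289·4557139 − 318506·204445
Hence 204445⁻¹ ≡ -318506 ≡ 4238633 (mod 4557139).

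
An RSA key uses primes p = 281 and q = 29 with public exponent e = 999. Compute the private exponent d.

φ(n) = (p−1)(q−1) = 280·28 = 7840.
Need d with 999·d ≡ 1 (mod 7840). Apply the extended Euclidean algorithm:
7840 = 7*999 + 847
999 = 1*847 + 152
847 = 5*152 + 87
152 = 1*87 + 65
87 = 1*65 + 22
65 = 2*22 + 21
22 = 1*21 + 1
21 = 21*1 + 0
Back-substitute:
1 = 22 − 21
1 = −65 + 3·22
1 = 3·87 − 4·65
1 = −4·152 + 7·87
1 = 7·847 − 39·152
1 = −39·999 + 46·847
1 = 46·7840 − 361·999
So 999·(-361) ≡ 1 (mod 7840), hence d ≡ -361 ≡ 7479 (mod 7840).

7479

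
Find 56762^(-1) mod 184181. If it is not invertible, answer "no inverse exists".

gcd(184181, 56762) by repeated division:
184181 = 3·56762 + 13895
56762 = 4·13895 + 1182
13895 = 11·1182 + 893
1182 = 1·893 + 289
893 = 3·289 + 26
289 = 11·26 + 3
26 = 8·3 + 2
3 = 1·2 + 1
2 = 2·1 + 0
Since gcd(56762, 184181) = 1, back-substitute to write 1 as a combination:
1 = 3 − 2
1 = −26 + 9·3
1 = 9·289 − 100·26
1 = −100·893 + 309·289
1 = 309·1182 − 409·893
1 = −409·13895 + 4808·1182
1 = 4808·56762 − 19641·13895
1 = −19641·184181 + 63731·56762
So 56762·63731 ≡ 1 (mod 184181).

63731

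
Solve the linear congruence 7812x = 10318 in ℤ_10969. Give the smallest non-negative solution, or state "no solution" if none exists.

914

First find gcd(7812, 10969):
10969 = 1*7812 + 3157
7812 = 2*3157 + 1498
3157 = 2*1498 + 161
1498 = 9*161 + 49
161 = 3*49 + 14
49 = 3*14 + 7
14 = 2*7 + 0
gcd = 7 and 7 | 10318, so solutions exist. Divide through by 7: 1116x ≡ 1474 (mod 1567).
Now find 1116⁻¹ mod 1567:
1567 = 1·1116 + 451
1116 = 2·451 + 214
451 = 2·214 + 23
214 = 9·23 + 7
23 = 3·7 + 2
7 = 3·2 + 1
2 = 2·1 + 0
Back-substitute:
1 = 7 − 3·2
1 = −3·23 + 10·7
1 = 10·214 − 93·23
1 = −93·451 + 196·214
1 = 196·1116 − 485·451
1 = −485·1567 + 681·1116
So 1116⁻¹ ≡ 681 (mod 1567).
Then x ≡ 681·1474 ≡ 914 (mod 1567); the smallest non-negative solution is x = 914.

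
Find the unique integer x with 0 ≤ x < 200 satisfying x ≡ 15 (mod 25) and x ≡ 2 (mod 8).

Write x = 15 + 25·k. Then 25·k ≡ 2 − 15 ≡ 3 (mod 8).
Need 25⁻¹ mod 8. Extended Euclid on (8, 1):
8 = 8·1 + 0
25⁻¹ ≡ 1 (mod 8), so k ≡ 1·3 ≡ 3 (mod 8).
x = 15 + 25·3 = 90.

90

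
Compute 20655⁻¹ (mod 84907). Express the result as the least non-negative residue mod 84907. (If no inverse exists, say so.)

Extended Euclidean algorithm:
84907 = 4×20655 + 2287
20655 = 9×2287 + 72
2287 = 31×72 + 55
72 = 1×55 + 17
55 = 3×17 + 4
17 = 4×4 + 1
4 = 4×1 + 0
The gcd is 1. Working backward:
1 = 17 − 4·4
1 = −4·55 + 13·17
1 = 13·72 − 17·55
1 = −17·2287 + 540·72
1 = 540·20655 − 4877·2287
1 = −4877·84907 + 20048·20655
So 20655·20048 ≡ 1 (mod 84907).

20048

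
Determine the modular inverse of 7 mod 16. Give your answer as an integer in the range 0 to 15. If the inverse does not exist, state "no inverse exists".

7

Extended Euclidean algorithm:
16 = 2*7 + 2
7 = 3*2 + 1
2 = 2*1 + 0
gcd = 1, so the inverse exists. Back-substitute:
1 = 7 − 3·2
1 = −3·16 + 7·7
So 7·7 ≡ 1 (mod 16).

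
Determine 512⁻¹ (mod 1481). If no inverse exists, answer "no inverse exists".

Apply the Euclidean algorithm to 1481 and 512:
1481 = 2*512 + 457
512 = 1*457 + 55
457 = 8*55 + 17
55 = 3*17 + 4
17 = 4*4 + 1
4 = 4*1 + 0
gcd = 1, so the inverse exists. Back-substitute:
1 = 17 − 4·4
1 = −4·55 + 13·17
1 = 13·457 − 108·55
1 = −108·512 + 121·457
1 = 121·1481 − 350·512
So 512·(-350) ≡ 1 (mod 1481), and -350 ≡ 1131 (mod 1481).

1131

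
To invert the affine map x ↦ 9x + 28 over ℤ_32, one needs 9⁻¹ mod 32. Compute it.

Apply the Euclidean algorithm to 32 and 9:
32 = 3·9 + 5
9 = 1·5 + 4
5 = 1·4 + 1
4 = 4·1 + 0
The gcd is 1. Working backward:
1 = 5 − 4
1 = −9 + 2·5
1 = 2·32 − 7·9
Thus 9·(-7) ≡ 1 (mod 32); reducing, -7 mod 32 = 25.

25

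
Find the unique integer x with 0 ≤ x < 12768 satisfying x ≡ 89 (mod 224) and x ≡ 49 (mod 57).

Write x = 89 + 224·k. Then 224·k ≡ 49 − 89 ≡ 17 (mod 57).
Need 224⁻¹ mod 57. Extended Euclid on (57, 53):
57 = 1×53 + 4
53 = 13×4 + 1
4 = 4×1 + 0
Back-substitute:
1 = 53 − 13·4
1 = −13·57 + 14·53
224⁻¹ ≡ 14 (mod 57), so k ≡ 14·17 ≡ 10 (mod 57).
x = 89 + 224·10 = 2329.

2329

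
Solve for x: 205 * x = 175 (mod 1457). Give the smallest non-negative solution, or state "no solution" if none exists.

143

First find gcd(205, 1457):
1457 = 7×205 + 22
205 = 9×22 + 7
22 = 3×7 + 1
7 = 7×1 + 0
gcd = 1, so a unique solution mod 1457 exists.
Back-substitute for the Bézout coefficients:
1 = 22 − 3·7
1 = −3·205 + 28·22
1 = 28·1457 − 199·205
So 205·(-199) ≡ 1 (mod 1457), giving 205⁻¹ ≡ 1258.
x ≡ 205⁻¹·175 ≡ 1258·175 ≡ 143 (mod 1457).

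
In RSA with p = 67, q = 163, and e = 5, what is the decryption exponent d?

4277

φ(n) = (p−1)(q−1) = 66·162 = 10692.
Need d with 5·d ≡ 1 (mod 10692). Apply the extended Euclidean algorithm:
10692 = 2138*5 + 2
5 = 2*2 + 1
2 = 2*1 + 0
Back-substitute:
1 = 5 − 2·2
1 = −2·10692 + 4277·5
So 5·4277 ≡ 1 (mod 10692), hence d = 4277.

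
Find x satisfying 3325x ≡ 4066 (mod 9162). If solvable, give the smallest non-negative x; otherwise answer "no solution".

First find gcd(3325, 9162):
9162 = 2·3325 + 2512
3325 = 1·2512 + 813
2512 = 3·813 + 73
813 = 11·73 + 10
73 = 7·10 + 3
10 = 3·3 + 1
3 = 3·1 + 0
gcd = 1, so a unique solution mod 9162 exists.
Back-substitute for the Bézout coefficients:
1 = 10 − 3·3
1 = −3·73 + 22·10
1 = 22·813 − 245·73
1 = −245·2512 + 757·813
1 = 757·3325 − 1002·2512
1 = −1002·9162 + 2761·3325
So 3325·(2761) ≡ 1 (mod 9162), giving 3325⁻¹ ≡ 2761.
x ≡ 3325⁻¹·4066 ≡ 2761·4066 ≡ 2776 (mod 9162).

2776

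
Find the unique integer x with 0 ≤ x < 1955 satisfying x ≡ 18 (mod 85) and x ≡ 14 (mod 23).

1463

Write x = 18 + 85·k. Then 85·k ≡ 14 − 18 ≡ 19 (mod 23).
Need 85⁻¹ mod 23. Extended Euclid on (23, 16):
23 = 1·16 + 7
16 = 2·7 + 2
7 = 3·2 + 1
2 = 2·1 + 0
Back-substitute:
1 = 7 − 3·2
1 = −3·16 + 7·7
1 = 7·23 − 10·16
85⁻¹ ≡ 13 (mod 23), so k ≡ 13·19 ≡ 17 (mod 23).
x = 18 + 85·17 = 1463.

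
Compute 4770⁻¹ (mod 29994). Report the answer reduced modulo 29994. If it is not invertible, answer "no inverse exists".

Compute gcd(4770, 29994):
29994 = 6·4770 + 1374
4770 = 3·1374 + 648
1374 = 2·648 + 78
648 = 8·78 + 24
78 = 3·24 + 6
24 = 4·6 + 0
Since gcd = 6 > 1, 4770 is not a unit mod 29994.

no inverse exists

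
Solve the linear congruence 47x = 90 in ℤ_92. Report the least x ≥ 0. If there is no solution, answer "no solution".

90

First find gcd(47, 92):
92 = 1*47 + 45
47 = 1*45 + 2
45 = 22*2 + 1
2 = 2*1 + 0
gcd = 1, so a unique solution mod 92 exists.
Back-substitute for the Bézout coefficients:
1 = 45 − 22·2
1 = −22·47 + 23·45
1 = 23·92 − 45·47
So 47·(-45) ≡ 1 (mod 92), giving 47⁻¹ ≡ 47.
x ≡ 47⁻¹·90 ≡ 47·90 ≡ 90 (mod 92).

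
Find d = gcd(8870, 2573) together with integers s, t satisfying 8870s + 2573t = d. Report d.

1

Euclidean algorithm:
8870 = 3·2573 + 1151
2573 = 2·1151 + 271
1151 = 4·271 + 67
271 = 4·67 + 3
67 = 22·3 + 1
3 = 3·1 + 0
gcd(8870, 2573) = 1.
Express as a combination:
1 = 67 − 22·3
1 = −22·271 + 89·67
1 = 89·1151 − 378·271
1 = −378·2573 + 845·1151
1 = 845·8870 − 2913·2573
So 1 = (845)·8870 + (-2913)·2573.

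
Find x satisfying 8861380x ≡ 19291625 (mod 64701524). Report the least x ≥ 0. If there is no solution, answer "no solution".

no solution

gcd(8861380, 64701524):
64701524 = 7×8861380 + 2671864
8861380 = 3×2671864 + 845788
2671864 = 3×845788 + 134500
845788 = 6×134500 + 38788
134500 = 3×38788 + 18136
38788 = 2×18136 + 2516
18136 = 7×2516 + 524
2516 = 4×524 + 420
524 = 1×420 + 104
420 = 4×104 + 4
104 = 26×4 + 0
gcd = 4, but 4 ∤ 19291625, so the congruence has no solution.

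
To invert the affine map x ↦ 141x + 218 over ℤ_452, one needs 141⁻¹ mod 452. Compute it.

109

Apply the Euclidean algorithm to 452 and 141:
452 = 3×141 + 29
141 = 4×29 + 25
29 = 1×25 + 4
25 = 6×4 + 1
4 = 4×1 + 0
The gcd is 1. Working backward:
1 = 25 − 6·4
1 = −6·29 + 7·25
1 = 7·141 − 34·29
1 = −34·452 + 109·141
So 141·109 ≡ 1 (mod 452).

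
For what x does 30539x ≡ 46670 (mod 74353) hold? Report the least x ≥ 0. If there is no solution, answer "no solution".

40208

First find gcd(30539, 74353):
74353 = 2*30539 + 13275
30539 = 2*13275 + 3989
13275 = 3*3989 + 1308
3989 = 3*1308 + 65
1308 = 20*65 + 8
65 = 8*8 + 1
8 = 8*1 + 0
gcd = 1, so a unique solution mod 74353 exists.
Back-substitute for the Bézout coefficients:
1 = 65 − 8·8
1 = −8·1308 + 161·65
1 = 161·3989 − 491·1308
1 = −491·13275 + 1634·3989
1 = 1634·30539 − 3759·13275
1 = −3759·74353 + 9152·30539
So 30539·(9152) ≡ 1 (mod 74353), giving 30539⁻¹ ≡ 9152.
x ≡ 30539⁻¹·46670 ≡ 9152·46670 ≡ 40208 (mod 74353).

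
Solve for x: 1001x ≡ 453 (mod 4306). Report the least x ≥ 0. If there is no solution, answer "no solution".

2147

First find gcd(1001, 4306):
4306 = 4×1001 + 302
1001 = 3×302 + 95
302 = 3×95 + 17
95 = 5×17 + 10
17 = 1×10 + 7
10 = 1×7 + 3
7 = 2×3 + 1
3 = 3×1 + 0
gcd = 1, so a unique solution mod 4306 exists.
Back-substitute for the Bézout coefficients:
1 = 7 − 2·3
1 = −2·10 + 3·7
1 = 3·17 − 5·10
1 = −5·95 + 28·17
1 = 28·302 − 89·95
1 = −89·1001 + 295·302
1 = 295·4306 − 1269·1001
So 1001·(-1269) ≡ 1 (mod 4306), giving 1001⁻¹ ≡ 3037.
x ≡ 1001⁻¹·453 ≡ 3037·453 ≡ 2147 (mod 4306).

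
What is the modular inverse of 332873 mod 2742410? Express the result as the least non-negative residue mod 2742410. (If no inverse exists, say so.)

Extended Euclidean algorithm:
2742410 = 8×332873 + 79426
332873 = 4×79426 + 15169
79426 = 5×15169 + 3581
15169 = 4×3581 + 845
3581 = 4×845 + 201
845 = 4×201 + 41
201 = 4×41 + 37
41 = 1×37 + 4
37 = 9×4 + 1
4 = 4×1 + 0
The gcd is 1. Working backward:
1 = 37 − 9·4
1 = −9·41 + 10·37
1 = 10·201 − 49·41
1 = −49·845 + 206·201
1 = 206·3581 − 873·845
1 = −873·15169 + 3698·3581
1 = 3698·79426 − 19363·15169
1 = −19363·332873 + 81150·79426
1 = 81150·2742410 − 668563·332873
Hence 332873⁻¹ ≡ -668563 ≡ 2073847 (mod 2742410).

2073847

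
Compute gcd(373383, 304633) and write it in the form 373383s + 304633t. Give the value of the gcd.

1

Euclidean algorithm:
373383 = 1×304633 + 68750
304633 = 4×68750 + 29633
68750 = 2×29633 + 9484
29633 = 3×9484 + 1181
9484 = 8×1181 + 36
1181 = 32×36 + 29
36 = 1×29 + 7
29 = 4×7 + 1
7 = 7×1 + 0
gcd(373383, 304633) = 1.
Working backward:
1 = 29 − 4·7
1 = −4·36 + 5·29
1 = 5·1181 − 164·36
1 = −164·9484 + 1317·1181
1 = 1317·29633 − 4115·9484
1 = −4115·68750 + 9547·29633
1 = 9547·304633 − 42303·68750
1 = −42303·373383 + 51850·304633
So 1 = (-42303)·373383 + (51850)·304633.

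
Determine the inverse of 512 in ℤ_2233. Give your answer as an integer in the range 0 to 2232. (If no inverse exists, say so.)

519

Run Euclid on (2233, 512):
2233 = 4·512 + 185
512 = 2·185 + 142
185 = 1·142 + 43
142 = 3·43 + 13
43 = 3·13 + 4
13 = 3·4 + 1
4 = 4·1 + 0
The gcd is 1. Working backward:
1 = 13 − 3·4
1 = −3·43 + 10·13
1 = 10·142 − 33·43
1 = −33·185 + 43·142
1 = 43·512 − 119·185
1 = −119·2233 + 519·512
So 512·519 ≡ 1 (mod 2233).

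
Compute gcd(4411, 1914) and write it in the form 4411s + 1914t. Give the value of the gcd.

Apply Euclid's algorithm to 4411 and 1914:
4411 = 2·1914 + 583
1914 = 3·583 + 165
583 = 3·165 + 88
165 = 1·88 + 77
88 = 1·77 + 11
77 = 7·11 + 0
gcd(4411, 1914) = 11.
Back-substituting:
11 = 88 − 77
11 = −165 + 2·88
11 = 2·583 − 7·165
11 = −7·1914 + 23·583
11 = 23·4411 − 53·1914
So 11 = (23)·4411 + (-53)·1914.

11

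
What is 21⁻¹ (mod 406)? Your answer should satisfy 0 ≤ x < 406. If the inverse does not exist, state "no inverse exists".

no inverse exists

Euclidean algorithm on 406, 21:
406 = 19·21 + 7
21 = 3·7 + 0
The gcd is 7, not 1, hence no inverse exists.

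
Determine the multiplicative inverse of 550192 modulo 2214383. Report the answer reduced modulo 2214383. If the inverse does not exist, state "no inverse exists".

633982

Run Euclid on (2214383, 550192):
2214383 = 4×550192 + 13615
550192 = 40×13615 + 5592
13615 = 2×5592 + 2431
5592 = 2×2431 + 730
2431 = 3×730 + 241
730 = 3×241 + 7
241 = 34×7 + 3
7 = 2×3 + 1
3 = 3×1 + 0
gcd = 1, so the inverse exists. Back-substitute:
1 = 7 − 2·3
1 = −2·241 + 69·7
1 = 69·730 − 209·241
1 = −209·2431 + 696·730
1 = 696·5592 − 1601·2431
1 = −1601·13615 + 3898·5592
1 = 3898·550192 − 157521·13615
1 = −157521·2214383 + 633982·550192
So 550192·633982 ≡ 1 (mod 2214383).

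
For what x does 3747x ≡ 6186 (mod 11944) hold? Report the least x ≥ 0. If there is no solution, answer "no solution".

First find gcd(3747, 11944):
11944 = 3×3747 + 703
3747 = 5×703 + 232
703 = 3×232 + 7
232 = 33×7 + 1
7 = 7×1 + 0
gcd = 1, so a unique solution mod 11944 exists.
Back-substitute for the Bézout coefficients:
1 = 232 − 33·7
1 = −33·703 + 100·232
1 = 100·3747 − 533·703
1 = −533·11944 + 1699·3747
So 3747·(1699) ≡ 1 (mod 11944), giving 3747⁻¹ ≡ 1699.
x ≡ 3747⁻¹·6186 ≡ 1699·6186 ≡ 11238 (mod 11944).

11238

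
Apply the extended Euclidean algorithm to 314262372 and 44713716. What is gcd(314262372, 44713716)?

12

Apply Euclid's algorithm to 314262372 and 44713716:
314262372 = 7*44713716 + 1266360
44713716 = 35*1266360 + 391116
1266360 = 3*391116 + 93012
391116 = 4*93012 + 19068
93012 = 4*19068 + 16740
19068 = 1*16740 + 2328
16740 = 7*2328 + 444
2328 = 5*444 + 108
444 = 4*108 + 12
108 = 9*12 + 0
gcd(314262372, 44713716) = 12.
Back-substituting:
12 = 444 − 4·108
12 = −4·2328 + 21·444
12 = 21·16740 − 151·2328
12 = −151·19068 + 172·16740
12 = 172·93012 − 839·19068
12 = −839·391116 + 3528·93012
12 = 3528·1266360 − 11423·391116
12 = −11423·44713716 + 403333·1266360
12 = 403333·314262372 − 2834754·44713716
So 12 = (403333)·314262372 + (-2834754)·44713716.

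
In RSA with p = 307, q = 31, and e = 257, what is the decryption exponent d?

893

φ(n) = (p−1)(q−1) = 306·30 = 9180.
Need d with 257·d ≡ 1 (mod 9180). Apply the extended Euclidean algorithm:
9180 = 35*257 + 185
257 = 1*185 + 72
185 = 2*72 + 41
72 = 1*41 + 31
41 = 1*31 + 10
31 = 3*10 + 1
10 = 10*1 + 0
Back-substitute:
1 = 31 − 3·10
1 = −3·41 + 4·31
1 = 4·72 − 7·41
1 = −7·185 + 18·72
1 = 18·257 − 25·185
1 = −25·9180 + 893·257
So 257·893 ≡ 1 (mod 9180), hence d = 893.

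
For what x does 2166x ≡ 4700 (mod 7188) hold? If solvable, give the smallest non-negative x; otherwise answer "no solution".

gcd(2166, 7188):
7188 = 3·2166 + 690
2166 = 3·690 + 96
690 = 7·96 + 18
96 = 5·18 + 6
18 = 3·6 + 0
gcd = 6, but 6 ∤ 4700, so the congruence has no solution.

no solution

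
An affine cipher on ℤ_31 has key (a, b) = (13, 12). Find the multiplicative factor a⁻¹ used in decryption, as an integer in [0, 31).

12

Run Euclid on (31, 13):
31 = 2*13 + 5
13 = 2*5 + 3
5 = 1*3 + 2
3 = 1*2 + 1
2 = 2*1 + 0
Since gcd(13, 31) = 1, back-substitute to write 1 as a combination:
1 = 3 − 2
1 = −5 + 2·3
1 = 2·13 − 5·5
1 = −5·31 + 12·13
So 13·12 ≡ 1 (mod 31).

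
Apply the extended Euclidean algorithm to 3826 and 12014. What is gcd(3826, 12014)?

2

Euclidean algorithm:
12014 = 3·3826 + 536
3826 = 7·536 + 74
536 = 7·74 + 18
74 = 4·18 + 2
18 = 9·2 + 0
gcd(3826, 12014) = 2.
Express as a combination:
2 = 74 − 4·18
2 = −4·536 + 29·74
2 = 29·3826 − 207·536
2 = −207·12014 + 650·3826
So 2 = (-207)·12014 + (650)·3826.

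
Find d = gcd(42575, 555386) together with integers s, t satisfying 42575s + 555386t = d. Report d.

Apply Euclid's algorithm to 555386 and 42575:
555386 = 13×42575 + 1911
42575 = 22×1911 + 533
1911 = 3×533 + 312
533 = 1×312 + 221
312 = 1×221 + 91
221 = 2×91 + 39
91 = 2×39 + 13
39 = 3×13 + 0
gcd(42575, 555386) = 13.
Working backward:
13 = 91 − 2·39
13 = −2·221 + 5·91
13 = 5·312 − 7·221
13 = −7·533 + 12·312
13 = 12·1911 − 43·533
13 = −43·42575 + 958·1911
13 = 958·555386 − 12497·42575
So 13 = (958)·555386 + (-12497)·42575.

13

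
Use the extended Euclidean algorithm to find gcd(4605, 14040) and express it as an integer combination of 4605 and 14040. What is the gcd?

15

Apply Euclid's algorithm to 14040 and 4605:
14040 = 3·4605 + 225
4605 = 20·225 + 105
225 = 2·105 + 15
105 = 7·15 + 0
gcd(4605, 14040) = 15.
Back-substituting:
15 = 225 − 2·105
15 = −2·4605 + 41·225
15 = 41·14040 − 125·4605
So 15 = (41)·14040 + (-125)·4605.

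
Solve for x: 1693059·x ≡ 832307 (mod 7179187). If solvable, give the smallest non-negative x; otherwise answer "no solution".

4061290

First find gcd(1693059, 7179187):
7179187 = 4*1693059 + 406951
1693059 = 4*406951 + 65255
406951 = 6*65255 + 15421
65255 = 4*15421 + 3571
15421 = 4*3571 + 1137
3571 = 3*1137 + 160
1137 = 7*160 + 17
160 = 9*17 + 7
17 = 2*7 + 3
7 = 2*3 + 1
3 = 3*1 + 0
gcd = 1, so a unique solution mod 7179187 exists.
Back-substitute for the Bézout coefficients:
1 = 7 − 2·3
1 = −2·17 + 5·7
1 = 5·160 − 47·17
1 = −47·1137 + 334·160
1 = 334·3571 − 1049·1137
1 = −1049·15421 + 4530·3571
1 = 4530·65255 − 19169·15421
1 = −19169·406951 + 119544·65255
1 = 119544·1693059 − 497345·406951
1 = −497345·7179187 + 2108924·1693059
So 1693059·(2108924) ≡ 1 (mod 7179187), giving 1693059⁻¹ ≡ 2108924.
x ≡ 1693059⁻¹·832307 ≡ 2108924·832307 ≡ 4061290 (mod 7179187).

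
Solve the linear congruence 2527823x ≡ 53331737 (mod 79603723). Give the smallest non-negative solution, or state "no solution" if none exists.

59655380

First find gcd(2527823, 79603723):
79603723 = 31·2527823 + 1241210
2527823 = 2·1241210 + 45403
1241210 = 27·45403 + 15329
45403 = 2·15329 + 14745
15329 = 1·14745 + 584
14745 = 25·584 + 145
584 = 4·145 + 4
145 = 36·4 + 1
4 = 4·1 + 0
gcd = 1, so a unique solution mod 79603723 exists.
Back-substitute for the Bézout coefficients:
1 = 145 − 36·4
1 = −36·584 + 145·145
1 = 145·14745 − 3661·584
1 = −3661·15329 + 3806·14745
1 = 3806·45403 − 11273·15329
1 = −11273·1241210 + 308177·45403
1 = 308177·2527823 − 627627·1241210
1 = −627627·79603723 + 19764614·2527823
So 2527823·(19764614) ≡ 1 (mod 79603723), giving 2527823⁻¹ ≡ 19764614.
x ≡ 2527823⁻¹·53331737 ≡ 19764614·53331737 ≡ 59655380 (mod 79603723).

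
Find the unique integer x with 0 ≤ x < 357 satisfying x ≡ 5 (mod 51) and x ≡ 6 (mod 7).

209

Write x = 5 + 51·k. Then 51·k ≡ 6 − 5 ≡ 1 (mod 7).
Need 51⁻¹ mod 7. Extended Euclid on (7, 2):
7 = 3*2 + 1
2 = 2*1 + 0
Back-substitute:
1 = 7 − 3·2
51⁻¹ ≡ 4 (mod 7), so k ≡ 4·1 ≡ 4 (mod 7).
x = 5 + 51·4 = 209.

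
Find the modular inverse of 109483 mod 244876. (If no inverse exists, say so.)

Extended Euclidean algorithm:
244876 = 2×109483 + 25910
109483 = 4×25910 + 5843
25910 = 4×5843 + 2538
5843 = 2×2538 + 767
2538 = 3×767 + 237
767 = 3×237 + 56
237 = 4×56 + 13
56 = 4×13 + 4
13 = 3×4 + 1
4 = 4×1 + 0
Since gcd(109483, 244876) = 1, back-substitute to write 1 as a combination:
1 = 13 − 3·4
1 = −3·56 + 13·13
1 = 13·237 − 55·56
1 = −55·767 + 178·237
1 = 178·2538 − 589·767
1 = −589·5843 + 1356·2538
1 = 1356·25910 − 6013·5843
1 = −6013·109483 + 25408·25910
1 = 25408·244876 − 56829·109483
So 109483·(-56829) ≡ 1 (mod 244876), and -56829 ≡ 188047 (mod 244876).

188047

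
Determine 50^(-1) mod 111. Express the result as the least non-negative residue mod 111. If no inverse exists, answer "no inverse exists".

20

gcd(111, 50) by repeated division:
111 = 2*50 + 11
50 = 4*11 + 6
11 = 1*6 + 5
6 = 1*5 + 1
5 = 5*1 + 0
gcd = 1, so the inverse exists. Back-substitute:
1 = 6 − 5
1 = −11 + 2·6
1 = 2·50 − 9·11
1 = −9·111 + 20·50
So 50·20 ≡ 1 (mod 111).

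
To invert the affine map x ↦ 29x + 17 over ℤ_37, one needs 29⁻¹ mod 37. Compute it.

Run Euclid on (37, 29):
37 = 1*29 + 8
29 = 3*8 + 5
8 = 1*5 + 3
5 = 1*3 + 2
3 = 1*2 + 1
2 = 2*1 + 0
The gcd is 1. Working backward:
1 = 3 − 2
1 = −5 + 2·3
1 = 2·8 − 3·5
1 = −3·29 + 11·8
1 = 11·37 − 14·29
So 29·(-14) ≡ 1 (mod 37), and -14 ≡ 23 (mod 37).

23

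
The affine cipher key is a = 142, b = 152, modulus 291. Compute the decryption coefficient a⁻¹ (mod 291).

Extended Euclidean algorithm:
291 = 2·142 + 7
142 = 20·7 + 2
7 = 3·2 + 1
2 = 2·1 + 0
The gcd is 1. Working backward:
1 = 7 − 3·2
1 = −3·142 + 61·7
1 = 61·291 − 125·142
So 142·(-125) ≡ 1 (mod 291), and -125 ≡ 166 (mod 291).

166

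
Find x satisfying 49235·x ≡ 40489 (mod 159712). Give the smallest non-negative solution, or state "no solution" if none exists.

90547

First find gcd(49235, 159712):
159712 = 3×49235 + 12007
49235 = 4×12007 + 1207
12007 = 9×1207 + 1144
1207 = 1×1144 + 63
1144 = 18×63 + 10
63 = 6×10 + 3
10 = 3×3 + 1
3 = 3×1 + 0
gcd = 1, so a unique solution mod 159712 exists.
Back-substitute for the Bézout coefficients:
1 = 10 − 3·3
1 = −3·63 + 19·10
1 = 19·1144 − 345·63
1 = −345·1207 + 364·1144
1 = 364·12007 − 3621·1207
1 = −3621·49235 + 14848·12007
1 = 14848·159712 − 48165·49235
So 49235·(-48165) ≡ 1 (mod 159712), giving 49235⁻¹ ≡ 111547.
x ≡ 49235⁻¹·40489 ≡ 111547·40489 ≡ 90547 (mod 159712).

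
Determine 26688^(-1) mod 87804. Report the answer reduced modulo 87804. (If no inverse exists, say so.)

Euclidean algorithm on 87804, 26688:
87804 = 3·26688 + 7740
26688 = 3·7740 + 3468
7740 = 2·3468 + 804
3468 = 4·804 + 252
804 = 3·252 + 48
252 = 5·48 + 12
48 = 4·12 + 0
Since gcd = 12 > 1, 26688 is not a unit mod 87804.

no inverse exists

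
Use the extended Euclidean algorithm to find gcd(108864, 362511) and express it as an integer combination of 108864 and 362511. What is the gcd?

Euclidean algorithm:
362511 = 3·108864 + 35919
108864 = 3·35919 + 1107
35919 = 32·1107 + 495
1107 = 2·495 + 117
495 = 4·117 + 27
117 = 4·27 + 9
27 = 3·9 + 0
gcd(108864, 362511) = 9.
Back-substituting:
9 = 117 − 4·27
9 = −4·495 + 17·117
9 = 17·1107 − 38·495
9 = −38·35919 + 1233·1107
9 = 1233·108864 − 3737·35919
9 = −3737·362511 + 12444·108864
So 9 = (-3737)·362511 + (12444)·108864.

9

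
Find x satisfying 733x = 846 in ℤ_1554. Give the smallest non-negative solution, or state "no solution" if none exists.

First find gcd(733, 1554):
1554 = 2·733 + 88
733 = 8·88 + 29
88 = 3·29 + 1
29 = 29·1 + 0
gcd = 1, so a unique solution mod 1554 exists.
Back-substitute for the Bézout coefficients:
1 = 88 − 3·29
1 = −3·733 + 25·88
1 = 25·1554 − 53·733
So 733·(-53) ≡ 1 (mod 1554), giving 733⁻¹ ≡ 1501.
x ≡ 733⁻¹·846 ≡ 1501·846 ≡ 228 (mod 1554).

228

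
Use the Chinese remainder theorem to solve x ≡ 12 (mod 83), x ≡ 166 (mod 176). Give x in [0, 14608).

9142

Write x = 12 + 83·k. Then 83·k ≡ 166 − 12 ≡ 154 (mod 176).
Need 83⁻¹ mod 176. Extended Euclid on (176, 83):
176 = 2·83 + 10
83 = 8·10 + 3
10 = 3·3 + 1
3 = 3·1 + 0
Back-substitute:
1 = 10 − 3·3
1 = −3·83 + 25·10
1 = 25·176 − 53·83
83⁻¹ ≡ 123 (mod 176), so k ≡ 123·154 ≡ 110 (mod 176).
x = 12 + 83·110 = 9142.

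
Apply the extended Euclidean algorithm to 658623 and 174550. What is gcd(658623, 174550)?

1

Repeated division:
658623 = 3×174550 + 134973
174550 = 1×134973 + 39577
134973 = 3×39577 + 16242
39577 = 2×16242 + 7093
16242 = 2×7093 + 2056
7093 = 3×2056 + 925
2056 = 2×925 + 206
925 = 4×206 + 101
206 = 2×101 + 4
101 = 25×4 + 1
4 = 4×1 + 0
gcd(658623, 174550) = 1.
Back-substituting:
1 = 101 − 25·4
1 = −25·206 + 51·101
1 = 51·925 − 229·206
1 = −229·2056 + 509·925
1 = 509·7093 − 1756·2056
1 = −1756·16242 + 4021·7093
1 = 4021·39577 − 9798·16242
1 = −9798·134973 + 33415·39577
1 = 33415·174550 − 43213·134973
1 = −43213·658623 + 163054·174550
So 1 = (-43213)·658623 + (163054)·174550.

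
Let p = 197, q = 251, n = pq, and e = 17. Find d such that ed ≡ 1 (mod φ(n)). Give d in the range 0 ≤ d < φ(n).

φ(n) = (p−1)(q−1) = 196·250 = 49000.
Need d with 17·d ≡ 1 (mod 49000). Apply the extended Euclidean algorithm:
49000 = 2882·17 + 6
17 = 2·6 + 5
6 = 1·5 + 1
5 = 5·1 + 0
Back-substitute:
1 = 6 − 5
1 = −17 + 3·6
1 = 3·49000 − 8647·17
So 17·(-8647) ≡ 1 (mod 49000), hence d ≡ -8647 ≡ 40353 (mod 49000).

40353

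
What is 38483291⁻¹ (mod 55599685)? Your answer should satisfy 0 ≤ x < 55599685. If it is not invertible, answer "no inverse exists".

gcd(55599685, 38483291) by repeated division:
55599685 = 1·38483291 + 17116394
38483291 = 2·17116394 + 4250503
17116394 = 4·4250503 + 114382
4250503 = 37·114382 + 18369
114382 = 6·18369 + 4168
18369 = 4·4168 + 1697
4168 = 2·1697 + 774
1697 = 2·774 + 149
774 = 5·149 + 29
149 = 5·29 + 4
29 = 7·4 + 1
4 = 4·1 + 0
gcd = 1, so the inverse exists. Back-substitute:
1 = 29 − 7·4
1 = −7·149 + 36·29
1 = 36·774 − 187·149
1 = −187·1697 + 410·774
1 = 410·4168 − 1007·1697
1 = −1007·18369 + 4438·4168
1 = 4438·114382 − 27635·18369
1 = −27635·4250503 + 1026933·114382
1 = 1026933·17116394 − 4135367·4250503
1 = −4135367·38483291 + 9297667·17116394
1 = 9297667·55599685 − 13433034·38483291
So 38483291·(-13433034) ≡ 1 (mod 55599685), and -13433034 ≡ 42166651 (mod 55599685).

42166651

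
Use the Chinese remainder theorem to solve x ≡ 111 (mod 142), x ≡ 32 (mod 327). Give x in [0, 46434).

Write x = 111 + 142·k. Then 142·k ≡ 32 − 111 ≡ 248 (mod 327).
Need 142⁻¹ mod 327. Extended Euclid on (327, 142):
327 = 2·142 + 43
142 = 3·43 + 13
43 = 3·13 + 4
13 = 3·4 + 1
4 = 4·1 + 0
Back-substitute:
1 = 13 − 3·4
1 = −3·43 + 10·13
1 = 10·142 − 33·43
1 = −33·327 + 76·142
142⁻¹ ≡ 76 (mod 327), so k ≡ 76·248 ≡ 209 (mod 327).
x = 111 + 142·209 = 29789.

29789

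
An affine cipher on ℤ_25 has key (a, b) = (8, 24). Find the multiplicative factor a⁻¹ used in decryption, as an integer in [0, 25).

22

Apply the Euclidean algorithm to 25 and 8:
25 = 3*8 + 1
8 = 8*1 + 0
Since gcd(8, 25) = 1, back-substitute to write 1 as a combination:
1 = 25 − 3·8
Hence 8⁻¹ ≡ -3 ≡ 22 (mod 25).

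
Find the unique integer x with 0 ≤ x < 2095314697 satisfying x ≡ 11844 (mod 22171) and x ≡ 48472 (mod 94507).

Write x = 11844 + 22171·k. Then 22171·k ≡ 48472 − 11844 ≡ 36628 (mod 94507).
Need 22171⁻¹ mod 94507. Extended Euclid on (94507, 22171):
94507 = 4×22171 + 5823
22171 = 3×5823 + 4702
5823 = 1×4702 + 1121
4702 = 4×1121 + 218
1121 = 5×218 + 31
218 = 7×31 + 1
31 = 31×1 + 0
Back-substitute:
1 = 218 − 7·31
1 = −7·1121 + 36·218
1 = 36·4702 − 151·1121
1 = −151·5823 + 187·4702
1 = 187·22171 − 712·5823
1 = −712·94507 + 3035·22171
22171⁻¹ ≡ 3035 (mod 94507), so k ≡ 3035·36628 ≡ 25748 (mod 94507).
x = 11844 + 22171·25748 = 570870752.

570870752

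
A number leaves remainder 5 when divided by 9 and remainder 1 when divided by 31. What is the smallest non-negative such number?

32

Write x = 5 + 9·k. Then 9·k ≡ 1 − 5 ≡ 27 (mod 31).
Need 9⁻¹ mod 31. Extended Euclid on (31, 9):
31 = 3×9 + 4
9 = 2×4 + 1
4 = 4×1 + 0
Back-substitute:
1 = 9 − 2·4
1 = −2·31 + 7·9
9⁻¹ ≡ 7 (mod 31), so k ≡ 7·27 ≡ 3 (mod 31).
x = 5 + 9·3 = 32.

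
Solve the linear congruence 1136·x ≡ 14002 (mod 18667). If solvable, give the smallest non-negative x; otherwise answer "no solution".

First find gcd(1136, 18667):
18667 = 16×1136 + 491
1136 = 2×491 + 154
491 = 3×154 + 29
154 = 5×29 + 9
29 = 3×9 + 2
9 = 4×2 + 1
2 = 2×1 + 0
gcd = 1, so a unique solution mod 18667 exists.
Back-substitute for the Bézout coefficients:
1 = 9 − 4·2
1 = −4·29 + 13·9
1 = 13·154 − 69·29
1 = −69·491 + 220·154
1 = 220·1136 − 509·491
1 = −509·18667 + 8364·1136
So 1136·(8364) ≡ 1 (mod 18667), giving 1136⁻¹ ≡ 8364.
x ≡ 1136⁻¹·14002 ≡ 8364·14002 ≡ 14637 (mod 18667).

14637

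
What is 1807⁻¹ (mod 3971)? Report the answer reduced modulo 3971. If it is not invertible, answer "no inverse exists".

2347

Run Euclid on (3971, 1807):
3971 = 2×1807 + 357
1807 = 5×357 + 22
357 = 16×22 + 5
22 = 4×5 + 2
5 = 2×2 + 1
2 = 2×1 + 0
gcd = 1, so the inverse exists. Back-substitute:
1 = 5 − 2·2
1 = −2·22 + 9·5
1 = 9·357 − 146·22
1 = −146·1807 + 739·357
1 = 739·3971 − 1624·1807
So 1807·(-1624) ≡ 1 (mod 3971), and -1624 ≡ 2347 (mod 3971).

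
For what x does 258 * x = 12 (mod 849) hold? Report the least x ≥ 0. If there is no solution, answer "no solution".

158

First find gcd(258, 849):
849 = 3×258 + 75
258 = 3×75 + 33
75 = 2×33 + 9
33 = 3×9 + 6
9 = 1×6 + 3
6 = 2×3 + 0
gcd = 3 and 3 | 12, so solutions exist. Divide through by 3: 86x ≡ 4 (mod 283).
Now find 86⁻¹ mod 283:
283 = 3·86 + 25
86 = 3·25 + 11
25 = 2·11 + 3
11 = 3·3 + 2
3 = 1·2 + 1
2 = 2·1 + 0
Back-substitute:
1 = 3 − 2
1 = −11 + 4·3
1 = 4·25 − 9·11
1 = −9·86 + 31·25
1 = 31·283 − 102·86
So 86·(-102) ≡ 1 (mod 283), i.e. 86⁻¹ ≡ 181.
Then x ≡ 181·4 ≡ 158 (mod 283); the smallest non-negative solution is x = 158.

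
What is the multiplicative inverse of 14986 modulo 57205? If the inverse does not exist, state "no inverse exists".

Extended Euclidean algorithm:
57205 = 3×14986 + 12247
14986 = 1×12247 + 2739
12247 = 4×2739 + 1291
2739 = 2×1291 + 157
1291 = 8×157 + 35
157 = 4×35 + 17
35 = 2×17 + 1
17 = 17×1 + 0
The gcd is 1. Working backward:
1 = 35 − 2·17
1 = −2·157 + 9·35
1 = 9·1291 − 74·157
1 = −74·2739 + 157·1291
1 = 157·12247 − 702·2739
1 = −702·14986 + 859·12247
1 = 859·57205 − 3279·14986
Thus 14986·(-3279) ≡ 1 (mod 57205); reducing, -3279 mod 57205 = 53926.

53926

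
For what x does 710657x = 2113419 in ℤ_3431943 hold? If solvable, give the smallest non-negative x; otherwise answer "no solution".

1037940

First find gcd(710657, 3431943):
3431943 = 4×710657 + 589315
710657 = 1×589315 + 121342
589315 = 4×121342 + 103947
121342 = 1×103947 + 17395
103947 = 5×17395 + 16972
17395 = 1×16972 + 423
16972 = 40×423 + 52
423 = 8×52 + 7
52 = 7×7 + 3
7 = 2×3 + 1
3 = 3×1 + 0
gcd = 1, so a unique solution mod 3431943 exists.
Back-substitute for the Bézout coefficients:
1 = 7 − 2·3
1 = −2·52 + 15·7
1 = 15·423 − 122·52
1 = −122·16972 + 4895·423
1 = 4895·17395 − 5017·16972
1 = −5017·103947 + 29980·17395
1 = 29980·121342 − 34997·103947
1 = −34997·589315 + 169968·121342
1 = 169968·710657 − 204965·589315
1 = −204965·3431943 + 989828·710657
So 710657·(989828) ≡ 1 (mod 3431943), giving 710657⁻¹ ≡ 989828.
x ≡ 710657⁻¹·2113419 ≡ 989828·2113419 ≡ 1037940 (mod 3431943).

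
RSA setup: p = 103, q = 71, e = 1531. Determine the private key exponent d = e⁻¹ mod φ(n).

φ(n) = (p−1)(q−1) = 102·70 = 7140.
Need d with 1531·d ≡ 1 (mod 7140). Apply the extended Euclidean algorithm:
7140 = 4*1531 + 1016
1531 = 1*1016 + 515
1016 = 1*515 + 501
515 = 1*501 + 14
501 = 35*14 + 11
14 = 1*11 + 3
11 = 3*3 + 2
3 = 1*2 + 1
2 = 2*1 + 0
Back-substitute:
1 = 3 − 2
1 = −11 + 4·3
1 = 4·14 − 5·11
1 = −5·501 + 179·14
1 = 179·515 − 184·501
1 = −184·1016 + 363·515
1 = 363·1531 − 547·1016
1 = −547·7140 + 2551·1531
So 1531·2551 ≡ 1 (mod 7140), hence d = 2551.

2551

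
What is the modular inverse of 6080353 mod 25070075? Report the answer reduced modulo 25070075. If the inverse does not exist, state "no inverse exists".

Run Euclid on (25070075, 6080353):
25070075 = 4×6080353 + 748663
6080353 = 8×748663 + 91049
748663 = 8×91049 + 20271
91049 = 4×20271 + 9965
20271 = 2×9965 + 341
9965 = 29×341 + 76
341 = 4×76 + 37
76 = 2×37 + 2
37 = 18×2 + 1
2 = 2×1 + 0
Since gcd(6080353, 25070075) = 1, back-substitute to write 1 as a combination:
1 = 37 − 18·2
1 = −18·76 + 37·37
1 = 37·341 − 166·76
1 = −166·9965 + 4851·341
1 = 4851·20271 − 9868·9965
1 = −9868·91049 + 44323·20271
1 = 44323·748663 − 364452·91049
1 = −364452·6080353 + 2959939·748663
1 = 2959939·25070075 − 12204208·6080353
So 6080353·(-12204208) ≡ 1 (mod 25070075), and -12204208 ≡ 12865867 (mod 25070075).

12865867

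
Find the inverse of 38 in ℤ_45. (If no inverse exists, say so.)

32

Apply the Euclidean algorithm to 45 and 38:
45 = 1*38 + 7
38 = 5*7 + 3
7 = 2*3 + 1
3 = 3*1 + 0
The gcd is 1. Working backward:
1 = 7 − 2·3
1 = −2·38 + 11·7
1 = 11·45 − 13·38
Hence 38⁻¹ ≡ -13 ≡ 32 (mod 45).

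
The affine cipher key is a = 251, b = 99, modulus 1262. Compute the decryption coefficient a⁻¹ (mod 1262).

1081

Apply the Euclidean algorithm to 1262 and 251:
1262 = 5×251 + 7
251 = 35×7 + 6
7 = 1×6 + 1
6 = 6×1 + 0
The gcd is 1. Working backward:
1 = 7 − 6
1 = −251 + 36·7
1 = 36·1262 − 181·251
Thus 251·(-181) ≡ 1 (mod 1262); reducing, -181 mod 1262 = 1081.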